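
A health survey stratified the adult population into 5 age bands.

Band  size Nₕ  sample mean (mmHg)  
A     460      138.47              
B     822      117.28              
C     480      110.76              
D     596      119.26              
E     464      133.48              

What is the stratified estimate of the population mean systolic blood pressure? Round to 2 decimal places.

N = 460 + 822 + 480 + 596 + 464 = 2822.
Weight each subgroup mean by Nₕ/N and sum.
Σ Nₕx̄ₕ = 460·138.47 + 822·117.28 + 480·110.76 + 596·119.26 + 464·133.48 = 63696.2 + 96404.16 + 53164.8 + 71078.96 + 61934.72 = 346278.84.
Divide by N: 346278.84 / 2822 = 122.7069... → 122.71.

122.71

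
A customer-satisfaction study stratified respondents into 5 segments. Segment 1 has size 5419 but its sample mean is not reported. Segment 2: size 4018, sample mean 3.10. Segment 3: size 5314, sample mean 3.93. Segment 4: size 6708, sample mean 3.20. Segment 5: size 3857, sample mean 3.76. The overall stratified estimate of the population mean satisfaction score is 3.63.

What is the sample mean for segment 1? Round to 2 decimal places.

Σ Nₕx̄ₕ = N·μ, so 5419·x̄_1 = 25316·3.63 − (4018·3.10 + 5314·3.93 + 6708·3.20 + 3857·3.76).
= 91897.08 − 69307.74 = 22589.34.
x̄_1 = 22589.34 / 5419 = 4.1685... → 4.17.

4.17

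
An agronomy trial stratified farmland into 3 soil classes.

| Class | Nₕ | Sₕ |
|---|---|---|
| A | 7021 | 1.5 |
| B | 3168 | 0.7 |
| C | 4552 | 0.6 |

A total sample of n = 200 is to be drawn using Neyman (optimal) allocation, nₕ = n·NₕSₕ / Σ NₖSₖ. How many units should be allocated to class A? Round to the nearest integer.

A: NₕSₕ = 7021·1.5 = 10531.5
B: NₕSₕ = 3168·0.7 = 2217.6
C: NₕSₕ = 4552·0.6 = 2731.2
Σ NₕSₕ = 15480.3.
n_A = 200·10531.5/15480.3 = 136.063... → 136.

136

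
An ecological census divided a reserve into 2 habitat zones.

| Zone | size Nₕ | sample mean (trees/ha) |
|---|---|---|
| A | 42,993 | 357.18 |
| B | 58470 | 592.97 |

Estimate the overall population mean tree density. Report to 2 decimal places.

x̄_st = (Σ Nₕx̄ₕ) / (Σ Nₕ) = (42993·357.18 + 58470·592.97) / 101463
= 50027195.64 / 101463 = 493.0585... → 493.06.

493.06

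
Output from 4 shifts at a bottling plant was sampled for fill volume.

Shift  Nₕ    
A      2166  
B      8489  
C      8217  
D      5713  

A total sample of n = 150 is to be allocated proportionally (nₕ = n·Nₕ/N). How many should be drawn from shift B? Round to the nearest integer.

N = 2166 + 8489 + 8217 + 5713 = 24585.
n_B = 150·8489/24585 = 51.794... → 52.

52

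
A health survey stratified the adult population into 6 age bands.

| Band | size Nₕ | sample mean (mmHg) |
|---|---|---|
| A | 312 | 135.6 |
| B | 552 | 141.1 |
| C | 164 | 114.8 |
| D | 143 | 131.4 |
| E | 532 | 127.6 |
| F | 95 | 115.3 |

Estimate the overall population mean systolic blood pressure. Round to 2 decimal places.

131.62

x̄_st = (Σ Nₕx̄ₕ) / (Σ Nₕ) = (312·135.6 + 552·141.1 + 164·114.8 + 143·131.4 + 532·127.6 + 95·115.3) / 1798
= 236648.5 / 1798 = 131.6176... → 131.62.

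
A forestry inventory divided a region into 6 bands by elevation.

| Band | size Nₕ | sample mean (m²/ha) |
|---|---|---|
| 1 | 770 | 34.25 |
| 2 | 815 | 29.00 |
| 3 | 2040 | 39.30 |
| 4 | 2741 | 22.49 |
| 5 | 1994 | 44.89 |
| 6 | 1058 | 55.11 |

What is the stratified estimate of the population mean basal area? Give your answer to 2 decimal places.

x̄_st = (Σ Nₕx̄ₕ) / (Σ Nₕ) = (770·34.25 + 815·29.00 + 2040·39.30 + 2741·22.49 + 1994·44.89 + 1058·55.11) / 9418
= 339641.63 / 9418 = 36.0630... → 36.06.

36.06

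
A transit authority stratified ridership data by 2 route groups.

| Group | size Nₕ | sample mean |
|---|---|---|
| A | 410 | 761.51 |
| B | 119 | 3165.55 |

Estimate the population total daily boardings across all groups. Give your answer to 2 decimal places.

Population total = Σ Nₕ·x̄ₕ (each stratum's size times its mean).
410·761.51 + 119·3165.55 = 312219.1 + 376700.45 = 688919.55.

688919.55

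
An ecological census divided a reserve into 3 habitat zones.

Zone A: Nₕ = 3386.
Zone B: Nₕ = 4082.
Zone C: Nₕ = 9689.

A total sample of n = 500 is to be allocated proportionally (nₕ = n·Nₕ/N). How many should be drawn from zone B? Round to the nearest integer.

Share of zone B = 4082/17157 = 0.23792.
Allocate 500 × 0.23792 = 118.960... → 119.

119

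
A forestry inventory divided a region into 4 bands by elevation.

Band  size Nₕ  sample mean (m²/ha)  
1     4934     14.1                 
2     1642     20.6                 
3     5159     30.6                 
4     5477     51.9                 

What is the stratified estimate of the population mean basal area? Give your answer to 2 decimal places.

N = 17212; weights Wₕ = Nₕ/N = (0.2867, 0.0954, 0.2997, 0.3182).
x̄_st = Σ Wₕ·x̄ₕ = 0.2867·14.1 + 0.0954·20.6 + 0.2997·30.6 + 0.3182·51.9 ≈ 31.6940...
→ 31.69.

31.69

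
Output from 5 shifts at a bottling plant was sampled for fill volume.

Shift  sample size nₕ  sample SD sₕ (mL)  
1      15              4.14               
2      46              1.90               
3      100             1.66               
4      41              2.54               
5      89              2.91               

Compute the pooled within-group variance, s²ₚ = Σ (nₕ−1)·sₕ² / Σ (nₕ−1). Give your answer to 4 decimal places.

Degrees of freedom: 14 + 45 + 99 + 40 + 88 = 286.
Σ(nₕ−1)sₕ² = 14·17.1396 + 45·3.61 + 99·2.7556 + 40·6.4516 + 88·8.4681 = 1678.4656.
s²ₚ = 1678.4656 / 286 = 5.868761... → 5.8688.

5.8688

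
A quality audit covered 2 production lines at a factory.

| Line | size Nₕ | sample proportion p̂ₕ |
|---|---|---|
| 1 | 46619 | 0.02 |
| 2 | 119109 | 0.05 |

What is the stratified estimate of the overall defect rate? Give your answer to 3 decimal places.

0.042

N = 46619 + 119109 = 165728.
Overall proportion = Σ (Nₕ/N)·p̂ₕ.
Σ Nₕp̂ₕ = 932.38 + 5955.45 = 6887.83.
6887.83 / 165728 = 0.04156... → 0.042.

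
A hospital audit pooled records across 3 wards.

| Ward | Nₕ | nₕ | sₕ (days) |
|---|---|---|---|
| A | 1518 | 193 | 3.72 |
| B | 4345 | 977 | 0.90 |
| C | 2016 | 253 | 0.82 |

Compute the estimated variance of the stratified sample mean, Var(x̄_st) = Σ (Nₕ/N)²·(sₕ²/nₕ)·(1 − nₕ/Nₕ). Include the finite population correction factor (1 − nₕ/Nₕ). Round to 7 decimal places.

N = 7879. Term for each stratum: Wₕ²sₕ²/nₕ·(1−nₕ/Nₕ).
Var(x̄_st) = 0.0023231327 + 0.0001954385 + 0.0001521626 = 0.0026707338 → 0.0026707.

0.0026707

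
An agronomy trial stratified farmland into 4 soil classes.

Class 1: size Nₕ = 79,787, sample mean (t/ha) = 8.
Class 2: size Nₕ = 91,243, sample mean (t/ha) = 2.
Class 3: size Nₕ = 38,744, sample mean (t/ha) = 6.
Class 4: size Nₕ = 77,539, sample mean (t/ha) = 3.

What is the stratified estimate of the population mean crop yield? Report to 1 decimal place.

4.5

N = 287313; weights Wₕ = Nₕ/N = (0.2777, 0.3176, 0.1348, 0.2699).
x̄_st = Σ Wₕ·x̄ₕ = 0.2777·8 + 0.3176·2 + 0.1348·6 + 0.2699·3 ≈ 4.475...
→ 4.5.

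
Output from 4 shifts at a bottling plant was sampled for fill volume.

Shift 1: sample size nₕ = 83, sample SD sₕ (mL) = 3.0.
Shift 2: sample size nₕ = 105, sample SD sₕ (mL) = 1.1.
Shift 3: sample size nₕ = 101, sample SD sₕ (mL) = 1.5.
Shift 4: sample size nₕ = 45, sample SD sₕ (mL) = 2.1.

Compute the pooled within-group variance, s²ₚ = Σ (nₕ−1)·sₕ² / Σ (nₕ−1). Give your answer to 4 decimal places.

1: (83−1)·3.0² = 82·9 = 738
2: (105−1)·1.1² = 104·1.21 = 125.84
3: (101−1)·1.5² = 100·2.25 = 225
4: (45−1)·2.1² = 44·4.41 = 194.04
Numerator = 1282.88; denominator = Σ(nₕ−1) = 330.
s²ₚ = 1282.88/330 = 3.887515... → 3.8875.

3.8875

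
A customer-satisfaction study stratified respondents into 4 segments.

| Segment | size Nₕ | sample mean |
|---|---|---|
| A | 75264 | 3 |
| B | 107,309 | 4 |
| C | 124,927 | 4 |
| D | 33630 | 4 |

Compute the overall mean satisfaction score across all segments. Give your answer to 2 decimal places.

3.78

N = 75264 + 107309 + 124927 + 33630 = 341130.
Overall mean = Σ (Nₕ/N)·x̄ₕ — weight by population share, not a simple average.
Σ Nₕx̄ₕ = 75264·3 + 107309·4 + 124927·4 + 33630·4 = 225792 + 429236 + 499708 + 134520 = 1289256.
Divide by N: 1289256 / 341130 = 3.7794... → 3.78.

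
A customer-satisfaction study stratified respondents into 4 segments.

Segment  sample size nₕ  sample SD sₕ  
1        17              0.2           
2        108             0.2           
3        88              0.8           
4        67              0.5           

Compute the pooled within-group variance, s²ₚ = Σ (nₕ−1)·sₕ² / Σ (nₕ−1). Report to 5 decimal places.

Degrees of freedom: 16 + 107 + 87 + 66 = 276.
Σ(nₕ−1)sₕ² = 16·0.04 + 107·0.04 + 87·0.64 + 66·0.25 = 77.1.
s²ₚ = 77.1 / 276 = 0.2793478... → 0.27935.

0.27935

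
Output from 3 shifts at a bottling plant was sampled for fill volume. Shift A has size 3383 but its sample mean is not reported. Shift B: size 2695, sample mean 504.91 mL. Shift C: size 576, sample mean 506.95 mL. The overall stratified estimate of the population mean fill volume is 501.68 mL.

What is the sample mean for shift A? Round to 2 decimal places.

N = 3383 + 2695 + 576 = 6654.
Overall total = μ·N = 501.68·6654 = 3338178.72.
Subtract the known strata: 2695·504.91 + 576·506.95 = 1652735.65.
Remaining total for shift A: 3338178.72 − 1652735.65 = 1685443.07.
Divide by its size: 1685443.07 / 3383 = 498.2096... → 498.21.

498.21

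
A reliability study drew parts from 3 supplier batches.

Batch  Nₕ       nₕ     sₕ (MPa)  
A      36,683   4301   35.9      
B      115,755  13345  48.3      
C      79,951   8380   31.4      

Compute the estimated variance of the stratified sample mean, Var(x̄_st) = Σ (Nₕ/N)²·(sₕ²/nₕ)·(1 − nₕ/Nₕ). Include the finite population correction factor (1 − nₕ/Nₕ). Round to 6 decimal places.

N = 232389; Wₕ = Nₕ/N.
batch A: (36683/232389)²·35.9²/4301·(1 − 4301/36683) = 0.006591084
batch B: (115755/232389)²·48.3²/13345·(1 − 13345/115755) = 0.038373081
batch C: (79951/232389)²·31.4²/8380·(1 − 8380/79951) = 0.012466517
Sum = 0.057430682 → 0.057431.

0.057431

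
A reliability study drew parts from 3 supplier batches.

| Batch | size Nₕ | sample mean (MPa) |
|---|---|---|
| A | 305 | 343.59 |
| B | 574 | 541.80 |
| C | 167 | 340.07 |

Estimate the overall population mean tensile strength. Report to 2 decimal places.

451.80

N = 1046; weights Wₕ = Nₕ/N = (0.2916, 0.5488, 0.1597).
x̄_st = Σ Wₕ·x̄ₕ = 0.2916·343.59 + 0.5488·541.80 + 0.1597·340.07 ≈ 451.7972...
→ 451.80.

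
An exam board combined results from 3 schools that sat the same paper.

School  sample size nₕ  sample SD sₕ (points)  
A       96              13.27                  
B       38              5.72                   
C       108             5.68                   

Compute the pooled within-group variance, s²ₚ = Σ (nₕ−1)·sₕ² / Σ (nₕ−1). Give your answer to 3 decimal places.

89.504

Degrees of freedom: 95 + 37 + 107 = 239.
Σ(nₕ−1)sₕ² = 95·176.0929 + 37·32.7184 + 107·32.2624 = 21391.4831.
s²ₚ = 21391.4831 / 239 = 89.50411... → 89.504.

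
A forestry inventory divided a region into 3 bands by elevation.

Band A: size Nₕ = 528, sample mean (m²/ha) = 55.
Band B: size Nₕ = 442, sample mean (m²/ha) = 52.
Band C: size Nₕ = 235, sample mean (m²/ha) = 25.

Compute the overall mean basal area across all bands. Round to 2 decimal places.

48.05

N = 528 + 442 + 235 = 1205.
The stratified mean weights each stratum mean by its population share Nₕ/N.
Σ Nₕx̄ₕ = 528·55 + 442·52 + 235·25 = 29040 + 22984 + 5875 = 57899.
Divide by N: 57899 / 1205 = 48.0490... → 48.05.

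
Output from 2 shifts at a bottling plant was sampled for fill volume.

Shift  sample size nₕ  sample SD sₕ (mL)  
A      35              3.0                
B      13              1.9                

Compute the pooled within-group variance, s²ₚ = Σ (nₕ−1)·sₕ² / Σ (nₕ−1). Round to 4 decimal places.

7.5939

Degrees of freedom: 34 + 12 = 46.
Σ(nₕ−1)sₕ² = 34·9 + 12·3.61 = 349.32.
s²ₚ = 349.32 / 46 = 7.593913... → 7.5939.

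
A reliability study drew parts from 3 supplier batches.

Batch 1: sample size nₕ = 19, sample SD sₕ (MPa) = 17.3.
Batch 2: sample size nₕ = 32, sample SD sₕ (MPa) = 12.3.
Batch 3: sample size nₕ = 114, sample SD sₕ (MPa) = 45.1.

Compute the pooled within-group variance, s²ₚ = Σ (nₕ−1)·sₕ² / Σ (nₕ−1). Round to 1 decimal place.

1481.0

Degrees of freedom: 18 + 31 + 113 = 162.
Σ(nₕ−1)sₕ² = 18·299.29 + 31·151.29 + 113·2034.01 = 239920.34.
s²ₚ = 239920.34 / 162 = 1480.990... → 1481.0.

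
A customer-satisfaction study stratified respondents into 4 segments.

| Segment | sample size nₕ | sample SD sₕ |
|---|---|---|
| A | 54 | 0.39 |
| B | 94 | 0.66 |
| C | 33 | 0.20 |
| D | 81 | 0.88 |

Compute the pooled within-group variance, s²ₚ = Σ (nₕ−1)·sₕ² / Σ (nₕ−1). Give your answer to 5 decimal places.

0.43335

A: (54−1)·0.39² = 53·0.1521 = 8.0613
B: (94−1)·0.66² = 93·0.4356 = 40.5108
C: (33−1)·0.20² = 32·0.04 = 1.28
D: (81−1)·0.88² = 80·0.7744 = 61.952
Numerator = 111.8041; denominator = Σ(nₕ−1) = 258.
s²ₚ = 111.8041/258 = 0.4333492... → 0.43335.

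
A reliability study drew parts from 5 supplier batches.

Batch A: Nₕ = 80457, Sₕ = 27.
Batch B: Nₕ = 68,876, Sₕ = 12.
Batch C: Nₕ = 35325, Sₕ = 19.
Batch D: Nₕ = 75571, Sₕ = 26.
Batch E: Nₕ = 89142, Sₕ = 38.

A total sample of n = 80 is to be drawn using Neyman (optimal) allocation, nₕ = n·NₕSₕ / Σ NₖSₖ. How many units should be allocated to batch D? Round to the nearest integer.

17

A: NₕSₕ = 80457·27 = 2172339
B: NₕSₕ = 68876·12 = 826512
C: NₕSₕ = 35325·19 = 671175
D: NₕSₕ = 75571·26 = 1964846
E: NₕSₕ = 89142·38 = 3387396
Σ NₕSₕ = 9022268.
n_D = 80·1964846/9022268 = 17.422... → 17.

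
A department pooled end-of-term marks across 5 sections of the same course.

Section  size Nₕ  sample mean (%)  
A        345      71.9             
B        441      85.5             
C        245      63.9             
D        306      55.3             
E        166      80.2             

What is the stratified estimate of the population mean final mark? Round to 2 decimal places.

x̄_st = (Σ Nₕx̄ₕ) / (Σ Nₕ) = (345·71.9 + 441·85.5 + 245·63.9 + 306·55.3 + 166·80.2) / 1503
= 108401.5 / 1503 = 72.1234... → 72.12.

72.12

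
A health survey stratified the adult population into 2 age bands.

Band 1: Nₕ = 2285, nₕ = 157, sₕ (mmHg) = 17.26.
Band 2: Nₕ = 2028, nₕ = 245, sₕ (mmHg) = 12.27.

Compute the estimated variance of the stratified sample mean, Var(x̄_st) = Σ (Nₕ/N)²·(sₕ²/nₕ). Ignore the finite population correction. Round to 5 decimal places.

0.66846

N = 4313; Wₕ = Nₕ/N.
band 1: (2285/4313)²·17.26²/157 = 0.53259296
band 2: (2028/4313)²·12.27²/245 = 0.13586263
Sum = 0.66845559 → 0.66846.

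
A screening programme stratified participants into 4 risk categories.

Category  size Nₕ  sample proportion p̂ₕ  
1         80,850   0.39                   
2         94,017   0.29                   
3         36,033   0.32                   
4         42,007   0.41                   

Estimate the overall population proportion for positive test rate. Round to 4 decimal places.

Wₕ = Nₕ/N with N = 252907: 0.3197, 0.3717, 0.1425, 0.1661.
p̂_st = 0.3197·0.39 + 0.3717·0.29 + 0.1425·0.32 + 0.1661·0.41 ≈ 0.346174... → 0.3462.

0.3462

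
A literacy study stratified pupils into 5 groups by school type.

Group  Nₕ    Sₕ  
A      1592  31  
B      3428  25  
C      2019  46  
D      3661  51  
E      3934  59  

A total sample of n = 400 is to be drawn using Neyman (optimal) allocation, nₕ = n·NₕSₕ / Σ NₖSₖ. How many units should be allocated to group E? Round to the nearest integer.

A: NₕSₕ = 1592·31 = 49352
B: NₕSₕ = 3428·25 = 85700
C: NₕSₕ = 2019·46 = 92874
D: NₕSₕ = 3661·51 = 186711
E: NₕSₕ = 3934·59 = 232106
Σ NₕSₕ = 646743.
n_E = 400·232106/646743 = 143.554... → 144.

144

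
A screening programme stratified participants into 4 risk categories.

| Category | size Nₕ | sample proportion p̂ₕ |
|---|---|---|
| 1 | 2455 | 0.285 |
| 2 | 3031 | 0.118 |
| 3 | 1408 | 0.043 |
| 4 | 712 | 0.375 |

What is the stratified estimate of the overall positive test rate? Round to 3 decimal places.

N = 2455 + 3031 + 1408 + 712 = 7606.
Overall proportion = Σ (Nₕ/N)·p̂ₕ.
Σ Nₕp̂ₕ = 699.675 + 357.658 + 60.544 + 267 = 1384.877.
1384.877 / 7606 = 0.18208... → 0.182.

0.182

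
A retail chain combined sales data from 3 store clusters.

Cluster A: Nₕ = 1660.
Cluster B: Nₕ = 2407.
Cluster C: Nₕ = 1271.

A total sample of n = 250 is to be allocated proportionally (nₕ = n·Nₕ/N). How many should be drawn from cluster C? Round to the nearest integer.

60

N = 1660 + 2407 + 1271 = 5338.
n_C = 250·1271/5338 = 59.526... → 60.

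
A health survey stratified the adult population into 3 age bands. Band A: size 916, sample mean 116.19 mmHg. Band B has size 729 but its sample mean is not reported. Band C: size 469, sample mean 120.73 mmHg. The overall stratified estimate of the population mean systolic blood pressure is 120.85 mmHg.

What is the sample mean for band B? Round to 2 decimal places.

126.78

N = 916 + 729 + 469 = 2114.
Overall total = μ·N = 120.85·2114 = 255476.9.
Subtract the known strata: 916·116.19 + 469·120.73 = 163052.41.
Remaining total for band B: 255476.9 − 163052.41 = 92424.49.
Divide by its size: 92424.49 / 729 = 126.7826... → 126.78.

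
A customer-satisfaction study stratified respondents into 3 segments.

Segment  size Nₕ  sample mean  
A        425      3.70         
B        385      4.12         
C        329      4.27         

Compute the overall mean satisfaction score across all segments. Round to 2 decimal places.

x̄_st = (Σ Nₕx̄ₕ) / (Σ Nₕ) = (425·3.70 + 385·4.12 + 329·4.27) / 1139
= 4563.53 / 1139 = 4.0066... → 4.01.

4.01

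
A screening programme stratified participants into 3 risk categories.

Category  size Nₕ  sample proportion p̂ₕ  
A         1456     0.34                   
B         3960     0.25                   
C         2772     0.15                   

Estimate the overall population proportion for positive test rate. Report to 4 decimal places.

0.2321

Wₕ = Nₕ/N with N = 8188: 0.1778, 0.4836, 0.3385.
p̂_st = 0.1778·0.34 + 0.4836·0.25 + 0.3385·0.15 ≈ 0.232149... → 0.2321.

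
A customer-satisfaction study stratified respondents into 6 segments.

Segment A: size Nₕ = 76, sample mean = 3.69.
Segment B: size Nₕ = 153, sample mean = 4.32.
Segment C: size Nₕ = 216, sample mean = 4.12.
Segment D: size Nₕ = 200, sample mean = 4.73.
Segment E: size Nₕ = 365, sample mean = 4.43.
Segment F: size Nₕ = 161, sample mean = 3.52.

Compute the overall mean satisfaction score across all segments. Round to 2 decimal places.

N = 76 + 153 + 216 + 200 + 365 + 161 = 1171.
Weight each subgroup mean by Nₕ/N and sum.
Σ Nₕx̄ₕ = 76·3.69 + 153·4.32 + 216·4.12 + 200·4.73 + 365·4.43 + 161·3.52 = 280.44 + 660.96 + 889.92 + 946 + 1616.95 + 566.72 = 4960.99.
Divide by N: 4960.99 / 1171 = 4.2365... → 4.24.

4.24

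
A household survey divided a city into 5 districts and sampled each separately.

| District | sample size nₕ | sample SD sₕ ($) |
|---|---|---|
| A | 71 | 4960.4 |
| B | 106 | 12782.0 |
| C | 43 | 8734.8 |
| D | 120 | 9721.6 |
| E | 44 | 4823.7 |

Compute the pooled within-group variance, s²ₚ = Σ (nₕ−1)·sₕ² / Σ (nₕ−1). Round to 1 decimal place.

90577470.4

A: (71−1)·4960.4² = 70·24605568.16 = 1722389771.2
B: (106−1)·12782.0² = 105·163379524 = 17154850020
C: (43−1)·8734.8² = 42·76296731.04 = 3204462703.68
D: (120−1)·9721.6² = 119·94509506.56 = 11246631280.64
E: (44−1)·4823.7² = 43·23268081.69 = 1000527512.67
Numerator = 34328861288.19; denominator = Σ(nₕ−1) = 379.
s²ₚ = 34328861288.19/379 = 90577470.417... → 90577470.4.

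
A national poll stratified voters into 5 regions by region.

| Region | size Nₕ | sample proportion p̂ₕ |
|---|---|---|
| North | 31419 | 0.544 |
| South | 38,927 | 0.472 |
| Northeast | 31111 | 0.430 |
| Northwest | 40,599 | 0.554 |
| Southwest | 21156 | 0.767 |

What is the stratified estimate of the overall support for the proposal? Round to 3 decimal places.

N = 31419 + 38927 + 31111 + 40599 + 21156 = 163212.
Overall proportion = Σ (Nₕ/N)·p̂ₕ.
Σ Nₕp̂ₕ = 17091.936 + 18373.544 + 13377.73 + 22491.846 + 16226.652 = 87561.708.
87561.708 / 163212 = 0.53649... → 0.536.

0.536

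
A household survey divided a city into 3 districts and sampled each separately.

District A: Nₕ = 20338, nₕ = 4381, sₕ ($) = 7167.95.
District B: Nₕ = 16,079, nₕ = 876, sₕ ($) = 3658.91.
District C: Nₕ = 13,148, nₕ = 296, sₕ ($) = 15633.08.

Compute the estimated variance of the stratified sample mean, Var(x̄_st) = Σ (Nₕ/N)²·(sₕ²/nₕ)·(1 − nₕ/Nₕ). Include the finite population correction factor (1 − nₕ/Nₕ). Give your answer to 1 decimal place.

59860.7

N = 49565. Term for each stratum: Wₕ²sₕ²/nₕ·(1−nₕ/Nₕ).
Var(x̄_st) = 1549.2659 + 1520.6787 + 56790.7470 = 59860.6915 → 59860.7.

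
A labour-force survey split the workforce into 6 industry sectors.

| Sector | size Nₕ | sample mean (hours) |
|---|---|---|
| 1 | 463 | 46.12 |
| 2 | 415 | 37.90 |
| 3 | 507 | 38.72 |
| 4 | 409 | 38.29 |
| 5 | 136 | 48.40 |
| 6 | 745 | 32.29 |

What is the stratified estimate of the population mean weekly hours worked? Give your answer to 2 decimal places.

38.51

x̄_st = (Σ Nₕx̄ₕ) / (Σ Nₕ) = (463·46.12 + 415·37.90 + 507·38.72 + 409·38.29 + 136·48.40 + 745·32.29) / 2675
= 103012.16 / 2675 = 38.5092... → 38.51.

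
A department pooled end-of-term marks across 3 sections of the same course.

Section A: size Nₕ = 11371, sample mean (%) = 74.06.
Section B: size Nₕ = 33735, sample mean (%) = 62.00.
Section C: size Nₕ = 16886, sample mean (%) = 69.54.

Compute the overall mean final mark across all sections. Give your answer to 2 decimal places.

N = 61992; weights Wₕ = Nₕ/N = (0.1834, 0.5442, 0.2724).
x̄_st = Σ Wₕ·x̄ₕ = 0.1834·74.06 + 0.5442·62.00 + 0.2724·69.54 ≈ 66.2659...
→ 66.27.

66.27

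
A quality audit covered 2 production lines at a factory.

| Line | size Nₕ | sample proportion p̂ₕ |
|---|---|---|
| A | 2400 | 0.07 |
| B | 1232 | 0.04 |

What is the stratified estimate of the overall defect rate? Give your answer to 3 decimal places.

0.060

N = 2400 + 1232 = 3632.
Overall proportion = Σ (Nₕ/N)·p̂ₕ.
Σ Nₕp̂ₕ = 168 + 49.28 = 217.28.
217.28 / 3632 = 0.05982... → 0.060.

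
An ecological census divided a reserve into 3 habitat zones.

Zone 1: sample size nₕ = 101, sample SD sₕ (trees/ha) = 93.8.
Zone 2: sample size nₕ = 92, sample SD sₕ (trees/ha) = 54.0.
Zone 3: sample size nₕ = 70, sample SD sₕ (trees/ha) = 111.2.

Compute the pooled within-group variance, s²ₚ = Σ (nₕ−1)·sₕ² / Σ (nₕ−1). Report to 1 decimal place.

7686.2

Degrees of freedom: 100 + 91 + 69 = 260.
Σ(nₕ−1)sₕ² = 100·8798.44 + 91·2916 + 69·12365.44 = 1998415.36.
s²ₚ = 1998415.36 / 260 = 7686.213... → 7686.2.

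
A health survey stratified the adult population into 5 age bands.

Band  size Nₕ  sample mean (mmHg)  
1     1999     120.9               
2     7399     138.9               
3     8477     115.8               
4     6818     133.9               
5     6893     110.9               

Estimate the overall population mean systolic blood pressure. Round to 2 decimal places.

N = 1999 + 7399 + 8477 + 6818 + 6893 = 31586.
Overall mean = Σ (Nₕ/N)·x̄ₕ — weight by population share, not a simple average.
Σ Nₕx̄ₕ = 1999·120.9 + 7399·138.9 + 8477·115.8 + 6818·133.9 + 6893·110.9 = 241679.1 + 1027721.1 + 981636.6 + 912930.2 + 764433.7 = 3928400.7.
Divide by N: 3928400.7 / 31586 = 124.3716... → 124.37.

124.37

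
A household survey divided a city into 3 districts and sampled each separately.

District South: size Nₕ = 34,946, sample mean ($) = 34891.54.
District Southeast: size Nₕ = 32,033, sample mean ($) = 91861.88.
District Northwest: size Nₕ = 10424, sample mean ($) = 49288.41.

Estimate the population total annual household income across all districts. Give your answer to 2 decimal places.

4675713744.72

Population total = Σ Nₕ·x̄ₕ (each stratum's size times its mean).
34946·34891.54 + 32033·91861.88 + 10424·49288.41 = 1219319756.84 + 2942611602.04 + 513782385.84 = 4675713744.72.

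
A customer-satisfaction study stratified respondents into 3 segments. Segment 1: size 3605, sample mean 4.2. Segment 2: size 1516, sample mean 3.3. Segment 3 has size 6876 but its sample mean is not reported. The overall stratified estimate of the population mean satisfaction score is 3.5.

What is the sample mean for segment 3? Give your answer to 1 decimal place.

3.2

Σ Nₕx̄ₕ = N·μ, so 6876·x̄_3 = 11997·3.5 − (3605·4.2 + 1516·3.3).
= 41989.5 − 20143.8 = 21845.7.
x̄_3 = 21845.7 / 6876 = 3.177... → 3.2.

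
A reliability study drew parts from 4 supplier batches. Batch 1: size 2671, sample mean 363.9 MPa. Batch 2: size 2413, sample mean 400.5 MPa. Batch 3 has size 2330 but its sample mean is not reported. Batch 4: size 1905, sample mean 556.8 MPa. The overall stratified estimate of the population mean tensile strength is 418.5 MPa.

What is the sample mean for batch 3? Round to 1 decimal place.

Σ Nₕx̄ₕ = N·μ, so 2330·x̄_3 = 9319·418.5 − (2671·363.9 + 2413·400.5 + 1905·556.8).
= 3900001.5 − 2999087.4 = 900914.1.
x̄_3 = 900914.1 / 2330 = 386.658... → 386.7.

386.7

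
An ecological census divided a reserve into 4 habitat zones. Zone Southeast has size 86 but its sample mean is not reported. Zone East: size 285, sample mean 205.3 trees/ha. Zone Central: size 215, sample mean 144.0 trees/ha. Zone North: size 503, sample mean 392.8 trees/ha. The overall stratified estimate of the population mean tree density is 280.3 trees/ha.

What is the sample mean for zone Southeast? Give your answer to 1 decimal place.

N = 86 + 285 + 215 + 503 = 1089.
Overall total = μ·N = 280.3·1089 = 305246.7.
Subtract the known strata: 285·205.3 + 215·144.0 + 503·392.8 = 287048.9.
Remaining total for zone Southeast: 305246.7 − 287048.9 = 18197.8.
Divide by its size: 18197.8 / 86 = 211.602... → 211.6.

211.6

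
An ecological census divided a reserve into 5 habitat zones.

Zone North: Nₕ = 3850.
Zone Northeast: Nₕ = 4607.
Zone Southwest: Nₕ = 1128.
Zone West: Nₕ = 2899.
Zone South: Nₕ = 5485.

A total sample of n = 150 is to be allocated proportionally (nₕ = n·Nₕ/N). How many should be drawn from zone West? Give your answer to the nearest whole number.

24

Share of zone West = 2899/17969 = 0.16133.
Allocate 150 × 0.16133 = 24.200... → 24.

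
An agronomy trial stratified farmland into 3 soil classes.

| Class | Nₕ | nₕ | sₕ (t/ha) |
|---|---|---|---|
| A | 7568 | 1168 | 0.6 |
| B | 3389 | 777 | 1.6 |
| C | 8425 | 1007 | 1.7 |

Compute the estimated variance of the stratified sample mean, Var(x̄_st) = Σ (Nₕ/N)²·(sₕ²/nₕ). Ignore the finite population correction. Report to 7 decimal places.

0.0006900

N = 19382; Wₕ = Nₕ/N.
class A: (7568/19382)²·0.6²/1168 = 0.0000469921
class B: (3389/19382)²·1.6²/777 = 0.0001007314
class C: (8425/19382)²·1.7²/1007 = 0.0005422643
Sum = 0.0006899878 → 0.0006900.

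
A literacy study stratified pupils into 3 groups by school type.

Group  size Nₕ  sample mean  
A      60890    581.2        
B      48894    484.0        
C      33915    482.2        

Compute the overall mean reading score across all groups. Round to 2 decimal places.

N = 60890 + 48894 + 33915 = 143699.
Weight each subgroup mean by Nₕ/N and sum.
Σ Nₕx̄ₕ = 60890·581.2 + 48894·484.0 + 33915·482.2 = 35389268 + 23664696 + 16353813 = 75407777.
Divide by N: 75407777 / 143699 = 524.7620... → 524.76.

524.76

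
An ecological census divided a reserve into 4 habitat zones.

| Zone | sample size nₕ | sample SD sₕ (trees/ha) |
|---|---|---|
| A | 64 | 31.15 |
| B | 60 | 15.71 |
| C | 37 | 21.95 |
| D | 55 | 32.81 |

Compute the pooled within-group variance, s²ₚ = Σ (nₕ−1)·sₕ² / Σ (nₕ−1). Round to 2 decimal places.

A: (64−1)·31.15² = 63·970.3225 = 61130.3175
B: (60−1)·15.71² = 59·246.8041 = 14561.4419
C: (37−1)·21.95² = 36·481.8025 = 17344.89
D: (55−1)·32.81² = 54·1076.4961 = 58130.7894
Numerator = 151167.4388; denominator = Σ(nₕ−1) = 212.
s²ₚ = 151167.4388/212 = 713.0540... → 713.05.

713.05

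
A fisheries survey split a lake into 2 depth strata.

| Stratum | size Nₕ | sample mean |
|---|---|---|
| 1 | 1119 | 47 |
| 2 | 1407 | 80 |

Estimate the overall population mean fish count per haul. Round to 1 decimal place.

N = 1119 + 1407 = 2526.
Overall mean = Σ (Nₕ/N)·x̄ₕ — weight by population share, not a simple average.
Σ Nₕx̄ₕ = 1119·47 + 1407·80 = 52593 + 112560 = 165153.
Divide by N: 165153 / 2526 = 65.381... → 65.4.

65.4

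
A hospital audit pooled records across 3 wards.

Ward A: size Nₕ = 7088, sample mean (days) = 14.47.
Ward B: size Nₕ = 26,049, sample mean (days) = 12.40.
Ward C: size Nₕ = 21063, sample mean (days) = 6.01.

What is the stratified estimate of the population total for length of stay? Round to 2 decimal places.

552159.59

A: 7088·14.47 = 102563.36
B: 26049·12.40 = 323007.6
C: 21063·6.01 = 126588.63
τ̂ = Σ Nₕx̄ₕ = 552159.59.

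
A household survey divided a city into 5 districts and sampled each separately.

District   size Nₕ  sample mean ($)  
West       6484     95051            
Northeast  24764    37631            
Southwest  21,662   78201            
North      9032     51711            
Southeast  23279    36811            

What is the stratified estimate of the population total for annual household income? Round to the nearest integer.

4566171851

Estimate total by summing Nₕ·x̄ₕ over strata.
6484·95051 + 24764·37631 + 21662·78201 + 9032·51711 + 23279·36811 = 616310684 + 931894084 + 1693990062 + 467053752 + 856923269 = 4566171851.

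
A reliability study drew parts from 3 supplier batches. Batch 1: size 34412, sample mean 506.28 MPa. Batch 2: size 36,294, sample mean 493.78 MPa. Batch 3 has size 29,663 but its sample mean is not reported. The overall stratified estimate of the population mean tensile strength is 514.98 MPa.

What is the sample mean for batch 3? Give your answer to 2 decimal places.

551.01

Σ Nₕx̄ₕ = N·μ, so 29663·x̄_3 = 100369·514.98 − (34412·506.28 + 36294·493.78).
= 51688027.62 − 35343358.68 = 16344668.94.
x̄_3 = 16344668.94 / 29663 = 551.0120... → 551.01.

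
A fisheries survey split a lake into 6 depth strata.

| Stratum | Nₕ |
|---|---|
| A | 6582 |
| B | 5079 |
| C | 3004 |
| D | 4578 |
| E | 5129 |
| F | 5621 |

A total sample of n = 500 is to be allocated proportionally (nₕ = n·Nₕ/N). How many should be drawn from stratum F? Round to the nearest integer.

94

Share of stratum F = 5621/29993 = 0.18741.
Allocate 500 × 0.18741 = 93.705... → 94.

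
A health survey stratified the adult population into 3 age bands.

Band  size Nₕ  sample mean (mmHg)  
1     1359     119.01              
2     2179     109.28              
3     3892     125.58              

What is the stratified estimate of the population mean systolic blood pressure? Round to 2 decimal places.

119.60

N = 7430; weights Wₕ = Nₕ/N = (0.1829, 0.2933, 0.5238).
x̄_st = Σ Wₕ·x̄ₕ = 0.1829·119.01 + 0.2933·109.28 + 0.5238·125.58 ≈ 119.5980...
→ 119.60.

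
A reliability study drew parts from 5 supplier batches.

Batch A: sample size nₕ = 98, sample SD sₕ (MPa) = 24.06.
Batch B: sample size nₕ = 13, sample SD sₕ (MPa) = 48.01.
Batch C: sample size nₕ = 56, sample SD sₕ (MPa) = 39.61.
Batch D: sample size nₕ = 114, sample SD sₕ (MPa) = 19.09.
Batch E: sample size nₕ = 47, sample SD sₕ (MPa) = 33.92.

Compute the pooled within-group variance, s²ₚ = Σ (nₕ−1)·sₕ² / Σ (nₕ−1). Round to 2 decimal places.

Degrees of freedom: 97 + 12 + 55 + 113 + 46 = 323.
Σ(nₕ−1)sₕ² = 97·578.8836 + 12·2304.9601 + 55·1568.9521 + 113·364.4281 + 46·1150.5664 = 264210.0256.
s²ₚ = 264210.0256 / 323 = 817.9877... → 817.99.

817.99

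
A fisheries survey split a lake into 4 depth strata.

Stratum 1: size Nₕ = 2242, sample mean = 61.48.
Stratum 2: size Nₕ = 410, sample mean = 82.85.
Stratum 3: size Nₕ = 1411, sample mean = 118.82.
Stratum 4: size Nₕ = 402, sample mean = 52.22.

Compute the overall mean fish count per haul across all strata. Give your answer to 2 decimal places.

N = 2242 + 410 + 1411 + 402 = 4465.
Weight each subgroup mean by Nₕ/N and sum.
Σ Nₕx̄ₕ = 2242·61.48 + 410·82.85 + 1411·118.82 + 402·52.22 = 137838.16 + 33968.5 + 167655.02 + 20992.44 = 360454.12.
Divide by N: 360454.12 / 4465 = 80.7288... → 80.73.

80.73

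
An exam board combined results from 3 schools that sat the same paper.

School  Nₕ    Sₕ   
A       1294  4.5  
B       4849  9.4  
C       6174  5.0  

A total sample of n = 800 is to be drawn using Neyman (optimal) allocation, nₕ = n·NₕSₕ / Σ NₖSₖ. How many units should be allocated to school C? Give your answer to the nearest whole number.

Σ NₕSₕ = 1294·4.5 + 4849·9.4 + 6174·5.0 = 82273.6.
Share for C: 30870/82273.6 = 0.37521.
n_C = 800 × 0.37521 = 300.169... → 300.

300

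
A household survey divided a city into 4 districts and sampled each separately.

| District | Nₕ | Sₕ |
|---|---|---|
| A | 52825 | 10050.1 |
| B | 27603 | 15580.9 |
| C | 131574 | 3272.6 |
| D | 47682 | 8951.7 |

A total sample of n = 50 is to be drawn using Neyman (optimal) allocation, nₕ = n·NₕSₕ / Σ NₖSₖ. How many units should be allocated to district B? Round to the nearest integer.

Σ NₕSₕ = 52825·10050.1 + 27603·15580.9 + 131574·3272.6 + 47682·8951.7 = 1818400147.
Share for B: 430079582.7/1818400147 = 0.23652.
n_B = 50 × 0.23652 = 11.826... → 12.

12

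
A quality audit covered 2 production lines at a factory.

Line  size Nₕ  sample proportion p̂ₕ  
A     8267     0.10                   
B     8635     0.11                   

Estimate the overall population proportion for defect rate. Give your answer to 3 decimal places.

0.105

Wₕ = Nₕ/N with N = 16902: 0.4891, 0.5109.
p̂_st = 0.4891·0.10 + 0.5109·0.11 ≈ 0.10511... → 0.105.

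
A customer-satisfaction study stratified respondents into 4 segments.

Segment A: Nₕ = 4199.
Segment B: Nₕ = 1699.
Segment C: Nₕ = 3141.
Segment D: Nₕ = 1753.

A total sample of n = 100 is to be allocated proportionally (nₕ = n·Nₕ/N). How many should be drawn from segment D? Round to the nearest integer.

16

Share of segment D = 1753/10792 = 0.16244.
Allocate 100 × 0.16244 = 16.244... → 16.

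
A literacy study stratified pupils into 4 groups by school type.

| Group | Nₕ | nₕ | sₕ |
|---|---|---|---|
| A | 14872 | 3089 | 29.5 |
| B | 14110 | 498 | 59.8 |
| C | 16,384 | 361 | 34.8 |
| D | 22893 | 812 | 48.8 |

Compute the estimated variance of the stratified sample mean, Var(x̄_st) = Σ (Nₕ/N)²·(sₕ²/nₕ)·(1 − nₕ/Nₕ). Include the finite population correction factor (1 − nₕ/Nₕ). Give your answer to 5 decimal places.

0.81381

N = 68259; Wₕ = Nₕ/N.
group A: (14872/68259)²·29.5²/3089·(1 − 3089/14872) = 0.01059575
group B: (14110/68259)²·59.8²/498·(1 − 498/14110) = 0.29600711
group C: (16384/68259)²·34.8²/361·(1 − 361/16384) = 0.18901454
group D: (22893/68259)²·48.8²/812·(1 − 812/22893) = 0.31818904
Sum = 0.81380643 → 0.81381.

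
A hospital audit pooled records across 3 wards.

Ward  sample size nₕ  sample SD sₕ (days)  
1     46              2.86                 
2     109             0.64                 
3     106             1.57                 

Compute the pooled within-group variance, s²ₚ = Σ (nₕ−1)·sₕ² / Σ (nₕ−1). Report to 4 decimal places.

Degrees of freedom: 45 + 108 + 105 = 258.
Σ(nₕ−1)sₕ² = 45·8.1796 + 108·0.4096 + 105·2.4649 = 671.1333.
s²ₚ = 671.1333 / 258 = 2.601292... → 2.6013.

2.6013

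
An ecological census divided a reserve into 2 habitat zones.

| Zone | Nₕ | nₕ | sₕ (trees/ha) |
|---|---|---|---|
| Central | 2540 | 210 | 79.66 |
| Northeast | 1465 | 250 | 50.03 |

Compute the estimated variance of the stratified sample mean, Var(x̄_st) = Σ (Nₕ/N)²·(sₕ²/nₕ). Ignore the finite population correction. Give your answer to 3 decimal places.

13.494

N = 4005. Term for each stratum: Wₕ²sₕ²/nₕ.
Var(x̄_st) = 12.154125 + 1.339650 = 13.493775 → 13.494.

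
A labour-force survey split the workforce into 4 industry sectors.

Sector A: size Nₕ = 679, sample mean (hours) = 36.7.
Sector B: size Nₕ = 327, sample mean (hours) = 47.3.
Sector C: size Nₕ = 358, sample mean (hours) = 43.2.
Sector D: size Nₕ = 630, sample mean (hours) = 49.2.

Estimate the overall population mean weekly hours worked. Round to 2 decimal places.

N = 1994; weights Wₕ = Nₕ/N = (0.3405, 0.1640, 0.1795, 0.3159).
x̄_st = Σ Wₕ·x̄ₕ = 0.3405·36.7 + 0.1640·47.3 + 0.1795·43.2 + 0.3159·49.2 ≈ 43.5547...
→ 43.55.

43.55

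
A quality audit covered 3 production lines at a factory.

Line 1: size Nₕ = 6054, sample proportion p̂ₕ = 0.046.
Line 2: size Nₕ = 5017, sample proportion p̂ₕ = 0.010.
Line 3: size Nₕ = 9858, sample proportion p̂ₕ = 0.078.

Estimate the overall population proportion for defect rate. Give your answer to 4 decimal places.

Wₕ = Nₕ/N with N = 20929: 0.2893, 0.2397, 0.4710.
p̂_st = 0.2893·0.046 + 0.2397·0.010 + 0.4710·0.078 ≈ 0.052443... → 0.0524.

0.0524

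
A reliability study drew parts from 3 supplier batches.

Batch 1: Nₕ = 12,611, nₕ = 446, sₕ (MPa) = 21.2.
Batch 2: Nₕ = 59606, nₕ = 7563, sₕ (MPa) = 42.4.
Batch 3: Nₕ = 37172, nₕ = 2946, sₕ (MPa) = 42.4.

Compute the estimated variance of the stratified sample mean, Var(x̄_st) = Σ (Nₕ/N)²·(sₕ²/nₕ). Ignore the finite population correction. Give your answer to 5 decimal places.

0.15444

N = 109389; Wₕ = Nₕ/N.
batch 1: (12611/109389)²·21.2²/446 = 0.01339333
batch 2: (59606/109389)²·42.4²/7563 = 0.07057815
batch 3: (37172/109389)²·42.4²/2946 = 0.07046663
Sum = 0.15443811 → 0.15444.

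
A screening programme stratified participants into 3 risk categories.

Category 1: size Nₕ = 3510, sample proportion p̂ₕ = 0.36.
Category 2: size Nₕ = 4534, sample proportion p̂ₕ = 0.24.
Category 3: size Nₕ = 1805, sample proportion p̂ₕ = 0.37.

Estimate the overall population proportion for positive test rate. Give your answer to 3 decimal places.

0.307

Wₕ = Nₕ/N with N = 9849: 0.3564, 0.4604, 0.1833.
p̂_st = 0.3564·0.36 + 0.4604·0.24 + 0.1833·0.37 ≈ 0.30659... → 0.307.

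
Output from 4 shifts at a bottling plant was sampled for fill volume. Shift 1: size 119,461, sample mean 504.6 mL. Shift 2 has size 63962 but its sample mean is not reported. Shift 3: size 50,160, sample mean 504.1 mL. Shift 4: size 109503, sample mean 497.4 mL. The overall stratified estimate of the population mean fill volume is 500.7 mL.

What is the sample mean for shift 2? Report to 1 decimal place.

496.4

N = 119461 + 63962 + 50160 + 109503 = 343086.
Overall total = μ·N = 500.7·343086 = 171783160.2.
Subtract the known strata: 119461·504.6 + 50160·504.1 + 109503·497.4 = 140032468.8.
Remaining total for shift 2: 171783160.2 − 140032468.8 = 31750691.4.
Divide by its size: 31750691.4 / 63962 = 496.399... → 496.4.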